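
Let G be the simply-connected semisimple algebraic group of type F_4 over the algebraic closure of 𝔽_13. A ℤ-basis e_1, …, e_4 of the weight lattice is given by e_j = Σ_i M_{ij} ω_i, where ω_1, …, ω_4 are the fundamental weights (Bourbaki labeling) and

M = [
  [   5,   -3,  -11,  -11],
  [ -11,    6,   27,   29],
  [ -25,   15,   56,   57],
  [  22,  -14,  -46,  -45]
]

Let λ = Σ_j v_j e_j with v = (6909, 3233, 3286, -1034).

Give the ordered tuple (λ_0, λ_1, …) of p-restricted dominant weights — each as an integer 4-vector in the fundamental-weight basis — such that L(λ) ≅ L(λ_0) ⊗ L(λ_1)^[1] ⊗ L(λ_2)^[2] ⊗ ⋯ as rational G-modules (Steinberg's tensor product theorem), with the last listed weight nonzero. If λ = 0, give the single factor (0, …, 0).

((9, 3, 3, 4), (5, 8, 0, 6), (0, 12, 5, 12))

ω-coordinates c = M·v, v = (6909, 3233, 3286, -1034):
  c_1 = 5·6909 + (-3)·(3233) + (-11)·(3286) + (-11)·(-1034) = 74
  c_2 = (-11)·(6909) + 6·3233 + 27·3286 + (29)·(-1034) = 2135
  c_3 = (-25)·(6909) + 15·3233 + 56·3286 + (57)·(-1034) = 848
  c_4 = 22·6909 + (-14)·(3233) + (-46)·(3286) + (-45)·(-1034) = 2110
Expand coordinatewise in base 13:
  c_1 = 74 = 9·13^0 + 5·13^1
  c_2 = 2135 = 3·13^0 + 8·13^1 + 12·13^2
  c_3 = 848 = 3·13^0 + 0·13^1 + 5·13^2
  c_4 = 2110 = 4·13^0 + 6·13^1 + 12·13^2
Factor λ_0 = (9, 3, 3, 4)
Factor λ_1 = (5, 8, 0, 6)
Factor λ_2 = (0, 12, 5, 12)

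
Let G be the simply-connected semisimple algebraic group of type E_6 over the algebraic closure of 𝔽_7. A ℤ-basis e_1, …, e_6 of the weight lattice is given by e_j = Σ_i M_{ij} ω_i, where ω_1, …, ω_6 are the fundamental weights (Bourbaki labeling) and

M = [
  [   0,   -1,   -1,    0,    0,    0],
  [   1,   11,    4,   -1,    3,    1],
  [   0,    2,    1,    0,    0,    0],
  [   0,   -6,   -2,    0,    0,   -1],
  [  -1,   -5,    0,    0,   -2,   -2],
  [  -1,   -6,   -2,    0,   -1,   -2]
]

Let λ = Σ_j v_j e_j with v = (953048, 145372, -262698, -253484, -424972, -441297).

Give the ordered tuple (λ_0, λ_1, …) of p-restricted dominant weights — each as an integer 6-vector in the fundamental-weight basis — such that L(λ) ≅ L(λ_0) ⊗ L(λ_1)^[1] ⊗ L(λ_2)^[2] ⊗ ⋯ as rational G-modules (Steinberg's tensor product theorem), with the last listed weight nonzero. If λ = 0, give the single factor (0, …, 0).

((6, 0, 4, 3, 4, 3), (2, 1, 2, 5, 0, 5), (0, 4, 5, 2, 3, 2), (6, 0, 4, 2, 6, 1), (6, 2, 4, 4, 0, 3), (6, 2, 1, 5, 3, 0))

Converting to the ω-basis (c_i = row i of M dotted with v = (953048, 145372, -262698, -253484, -424972, -441297)):
  c_1 = 0·953048 + (-1)·(145372) + (-1)·(-262698) + (0)·(-253484) + (0)·(-424972) + (0)·(-441297) = 117326
  c_2 = 1·953048 + 11·145372 + (4)·(-262698) + (-1)·(-253484) + (3)·(-424972) + (1)·(-441297) = 38619
  c_3 = 0·953048 + 2·145372 + (1)·(-262698) + (0)·(-253484) + (0)·(-424972) + (0)·(-441297) = 28046
  c_4 = 0·953048 + (-6)·(145372) + (-2)·(-262698) + (0)·(-253484) + (0)·(-424972) + (-1)·(-441297) = 94461
  c_5 = (-1)·(953048) + (-5)·(145372) + (0)·(-262698) + (0)·(-253484) + (-2)·(-424972) + (-2)·(-441297) = 52630
  c_6 = (-1)·(953048) + (-6)·(145372) + (-2)·(-262698) + (0)·(-253484) + (-1)·(-424972) + (-2)·(-441297) = 7682
p = 7; digits c_i = Σ_j d_{ij}·7^j, 0 ≤ d_{ij} < 7:
  c_1 = 117326 = 6·7^0 + 2·7^1 + 0·7^2 + 6·7^3 + 6·7^4 + 6·7^5
  c_2 = 38619 = 0·7^0 + 1·7^1 + 4·7^2 + 0·7^3 + 2·7^4 + 2·7^5
  c_3 = 28046 = 4·7^0 + 2·7^1 + 5·7^2 + 4·7^3 + 4·7^4 + 1·7^5
  c_4 = 94461 = 3·7^0 + 5·7^1 + 2·7^2 + 2·7^3 + 4·7^4 + 5·7^5
  c_5 = 52630 = 4·7^0 + 0·7^1 + 3·7^2 + 6·7^3 + 0·7^4 + 3·7^5
  c_6 = 7682 = 3·7^0 + 5·7^1 + 2·7^2 + 1·7^3 + 3·7^4
λ_0 = (6, 0, 4, 3, 4, 3)
λ_1 = (2, 1, 2, 5, 0, 5)
λ_2 = (0, 4, 5, 2, 3, 2)
λ_3 = (6, 0, 4, 2, 6, 1)
λ_4 = (6, 2, 4, 4, 0, 3)
λ_5 = (6, 2, 1, 5, 3, 0)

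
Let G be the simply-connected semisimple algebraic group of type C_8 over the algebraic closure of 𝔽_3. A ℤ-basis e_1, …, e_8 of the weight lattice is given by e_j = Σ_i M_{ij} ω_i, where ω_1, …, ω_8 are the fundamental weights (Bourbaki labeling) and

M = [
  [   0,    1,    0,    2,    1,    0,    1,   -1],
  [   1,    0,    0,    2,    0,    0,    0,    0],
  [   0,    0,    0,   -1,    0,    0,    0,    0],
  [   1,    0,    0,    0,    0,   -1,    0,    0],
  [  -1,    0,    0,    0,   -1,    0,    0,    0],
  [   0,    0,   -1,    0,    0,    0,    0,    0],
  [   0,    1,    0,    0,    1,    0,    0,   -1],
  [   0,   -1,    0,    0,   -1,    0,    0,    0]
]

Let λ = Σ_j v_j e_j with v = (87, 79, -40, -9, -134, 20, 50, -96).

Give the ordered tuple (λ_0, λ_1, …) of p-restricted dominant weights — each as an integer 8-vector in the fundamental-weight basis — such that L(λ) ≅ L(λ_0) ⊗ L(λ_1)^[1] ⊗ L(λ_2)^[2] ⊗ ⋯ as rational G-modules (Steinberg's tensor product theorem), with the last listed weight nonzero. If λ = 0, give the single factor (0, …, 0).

Change of basis e → ω: c = M·v where v = (87, 79, -40, -9, -134, 20, 50, -96):
  c_1 = 0*87 + 1*79 + 0*-40 + 2*-9 + 1*-134 + 0*20 + 1*50 + -1*-96 = 73
  c_2 = 1*87 + 0*79 + 0*-40 + 2*-9 + 0*-134 + 0*20 + 0*50 + 0*-96 = 69
  c_3 = 0*87 + 0*79 + 0*-40 + -1*-9 + 0*-134 + 0*20 + 0*50 + 0*-96 = 9
  c_4 = 1*87 + 0*79 + 0*-40 + 0*-9 + 0*-134 + -1*20 + 0*50 + 0*-96 = 67
  c_5 = -1*87 + 0*79 + 0*-40 + 0*-9 + -1*-134 + 0*20 + 0*50 + 0*-96 = 47
  c_6 = 0*87 + 0*79 + -1*-40 + 0*-9 + 0*-134 + 0*20 + 0*50 + 0*-96 = 40
  c_7 = 0*87 + 1*79 + 0*-40 + 0*-9 + 1*-134 + 0*20 + 0*50 + -1*-96 = 41
  c_8 = 0*87 + -1*79 + 0*-40 + 0*-9 + -1*-134 + 0*20 + 0*50 + 0*-96 = 55
Writing each c_i in base p = 3:
  c_1 = 73 = 1·3^0 + 0·3^1 + 2·3^2 + 2·3^3
  c_2 = 69 = 0·3^0 + 2·3^1 + 1·3^2 + 2·3^3
  c_3 = 9 = 0·3^0 + 0·3^1 + 1·3^2
  c_4 = 67 = 1·3^0 + 1·3^1 + 1·3^2 + 2·3^3
  c_5 = 47 = 2·3^0 + 0·3^1 + 2·3^2 + 1·3^3
  c_6 = 40 = 1·3^0 + 1·3^1 + 1·3^2 + 1·3^3
  c_7 = 41 = 2·3^0 + 1·3^1 + 1·3^2 + 1·3^3
  c_8 = 55 = 1·3^0 + 0·3^1 + 0·3^2 + 2·3^3
λ_0 = (1, 0, 0, 1, 2, 1, 2, 1)
λ_1 = (0, 2, 0, 1, 0, 1, 1, 0)
λ_2 = (2, 1, 1, 1, 2, 1, 1, 0)
λ_3 = (2, 2, 0, 2, 1, 1, 1, 2)

((1, 0, 0, 1, 2, 1, 2, 1), (0, 2, 0, 1, 0, 1, 1, 0), (2, 1, 1, 1, 2, 1, 1, 0), (2, 2, 0, 2, 1, 1, 1, 2))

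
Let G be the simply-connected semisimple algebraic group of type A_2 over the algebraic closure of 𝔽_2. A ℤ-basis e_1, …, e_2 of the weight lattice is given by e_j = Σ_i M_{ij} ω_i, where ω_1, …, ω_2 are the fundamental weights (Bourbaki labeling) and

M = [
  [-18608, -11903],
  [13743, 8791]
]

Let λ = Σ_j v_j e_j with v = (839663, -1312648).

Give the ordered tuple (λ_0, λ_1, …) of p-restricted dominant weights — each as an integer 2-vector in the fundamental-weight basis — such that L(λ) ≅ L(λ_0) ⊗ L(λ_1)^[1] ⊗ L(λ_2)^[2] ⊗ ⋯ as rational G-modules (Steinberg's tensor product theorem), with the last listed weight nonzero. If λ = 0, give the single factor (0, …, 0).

((0, 1), (0, 0), (0, 0), (1, 1), (0, 0), (1, 1))

Converting to the ω-basis (c_i = row i of M dotted with v = (839663, -1312648)):
  c_1 = -18608*839663 + -11903*-1312648 = 40
  c_2 = 13743*839663 + 8791*-1312648 = 41
Expand coordinatewise in base 2:
  c_1 = 40 = 0·2^0 + 0·2^1 + 0·2^2 + 1·2^3 + 0·2^4 + 1·2^5
  c_2 = 41 = 1·2^0 + 0·2^1 + 0·2^2 + 1·2^3 + 0·2^4 + 1·2^5
λ_0 = (0, 1)
λ_1 = (0, 0)
λ_2 = (0, 0)
λ_3 = (1, 1)
λ_4 = (0, 0)
λ_5 = (1, 1)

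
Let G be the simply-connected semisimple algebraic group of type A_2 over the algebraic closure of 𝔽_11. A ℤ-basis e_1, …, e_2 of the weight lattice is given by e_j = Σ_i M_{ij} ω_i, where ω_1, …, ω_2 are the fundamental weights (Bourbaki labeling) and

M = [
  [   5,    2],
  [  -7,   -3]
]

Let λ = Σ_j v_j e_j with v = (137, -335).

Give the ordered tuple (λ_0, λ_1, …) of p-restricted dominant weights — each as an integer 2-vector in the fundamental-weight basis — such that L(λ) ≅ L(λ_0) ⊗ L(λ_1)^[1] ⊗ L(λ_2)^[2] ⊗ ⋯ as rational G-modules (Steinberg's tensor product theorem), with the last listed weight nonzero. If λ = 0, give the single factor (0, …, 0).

Compute c_i = Σ_j M_{ij} v_j with v = (137, -335):
  c_1 = 5·137 + (2)·(-335) = 15
  c_2 = (-7)·(137) + (-3)·(-335) = 46
Writing each c_i in base p = 11:
  c_1 = 15 = 4·11^0 + 1·11^1
  c_2 = 46 = 2·11^0 + 4·11^1
λ_0 = (4, 2)
λ_1 = (1, 4)

((4, 2), (1, 4))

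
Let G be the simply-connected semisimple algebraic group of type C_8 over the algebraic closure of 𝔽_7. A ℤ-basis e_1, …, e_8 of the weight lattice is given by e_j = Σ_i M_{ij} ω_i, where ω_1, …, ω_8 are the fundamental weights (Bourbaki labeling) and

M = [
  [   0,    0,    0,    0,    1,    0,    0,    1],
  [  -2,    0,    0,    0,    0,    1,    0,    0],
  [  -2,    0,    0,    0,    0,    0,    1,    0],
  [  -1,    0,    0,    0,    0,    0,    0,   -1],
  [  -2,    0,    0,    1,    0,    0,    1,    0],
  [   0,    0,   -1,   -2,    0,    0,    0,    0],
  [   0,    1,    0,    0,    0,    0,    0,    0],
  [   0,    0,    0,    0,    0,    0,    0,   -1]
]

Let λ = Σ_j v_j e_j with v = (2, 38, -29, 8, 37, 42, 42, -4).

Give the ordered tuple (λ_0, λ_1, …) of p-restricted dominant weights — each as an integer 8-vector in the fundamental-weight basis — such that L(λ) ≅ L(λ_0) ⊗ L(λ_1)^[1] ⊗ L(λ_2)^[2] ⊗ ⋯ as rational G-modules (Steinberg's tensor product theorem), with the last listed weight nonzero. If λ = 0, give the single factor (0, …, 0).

Converting to the ω-basis (c_i = row i of M dotted with v = (2, 38, -29, 8, 37, 42, 42, -4)):
  c_1 = 0*2 + 0*38 + 0*-29 + 0*8 + 1*37 + 0*42 + 0*42 + 1*-4 = 33
  c_2 = -2*2 + 0*38 + 0*-29 + 0*8 + 0*37 + 1*42 + 0*42 + 0*-4 = 38
  c_3 = -2*2 + 0*38 + 0*-29 + 0*8 + 0*37 + 0*42 + 1*42 + 0*-4 = 38
  c_4 = -1*2 + 0*38 + 0*-29 + 0*8 + 0*37 + 0*42 + 0*42 + -1*-4 = 2
  c_5 = -2*2 + 0*38 + 0*-29 + 1*8 + 0*37 + 0*42 + 1*42 + 0*-4 = 46
  c_6 = 0*2 + 0*38 + -1*-29 + -2*8 + 0*37 + 0*42 + 0*42 + 0*-4 = 13
  c_7 = 0*2 + 1*38 + 0*-29 + 0*8 + 0*37 + 0*42 + 0*42 + 0*-4 = 38
  c_8 = 0*2 + 0*38 + 0*-29 + 0*8 + 0*37 + 0*42 + 0*42 + -1*-4 = 4
Expand coordinatewise in base 7:
  c_1 = 33 = 5·7^0 + 4·7^1
  c_2 = 38 = 3·7^0 + 5·7^1
  c_3 = 38 = 3·7^0 + 5·7^1
  c_4 = 2 = 2·7^0
  c_5 = 46 = 4·7^0 + 6·7^1
  c_6 = 13 = 6·7^0 + 1·7^1
  c_7 = 38 = 3·7^0 + 5·7^1
  c_8 = 4 = 4·7^0
Factor λ_0 = (5, 3, 3, 2, 4, 6, 3, 4)
Factor λ_1 = (4, 5, 5, 0, 6, 1, 5, 0)

((5, 3, 3, 2, 4, 6, 3, 4), (4, 5, 5, 0, 6, 1, 5, 0))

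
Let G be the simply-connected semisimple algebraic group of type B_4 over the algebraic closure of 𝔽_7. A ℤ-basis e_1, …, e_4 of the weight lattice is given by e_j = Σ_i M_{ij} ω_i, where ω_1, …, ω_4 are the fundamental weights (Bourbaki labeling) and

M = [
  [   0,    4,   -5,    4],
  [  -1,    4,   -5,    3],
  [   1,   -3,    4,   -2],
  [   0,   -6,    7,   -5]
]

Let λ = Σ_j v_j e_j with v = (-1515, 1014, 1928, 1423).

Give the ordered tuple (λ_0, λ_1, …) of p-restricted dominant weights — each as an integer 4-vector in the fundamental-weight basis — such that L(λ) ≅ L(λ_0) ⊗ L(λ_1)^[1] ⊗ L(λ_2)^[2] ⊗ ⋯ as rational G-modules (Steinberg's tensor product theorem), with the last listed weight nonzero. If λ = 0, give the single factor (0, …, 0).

((3, 4, 1, 3), (1, 0, 2, 0), (2, 4, 6, 6))

Compute c_i = Σ_j M_{ij} v_j with v = (-1515, 1014, 1928, 1423):
  c_1 = (0)·(-1515) + 4·1014 + (-5)·(1928) + 4·1423 = 108
  c_2 = (-1)·(-1515) + 4·1014 + (-5)·(1928) + 3·1423 = 200
  c_3 = (1)·(-1515) + (-3)·(1014) + 4·1928 + (-2)·(1423) = 309
  c_4 = (0)·(-1515) + (-6)·(1014) + 7·1928 + (-5)·(1423) = 297
Base-7 expansion of each c_i:
  c_1 = 108 = 3·7^0 + 1·7^1 + 2·7^2
  c_2 = 200 = 4·7^0 + 0·7^1 + 4·7^2
  c_3 = 309 = 1·7^0 + 2·7^1 + 6·7^2
  c_4 = 297 = 3·7^0 + 0·7^1 + 6·7^2
p-restricted factor λ_0 = (3, 4, 1, 3)
p-restricted factor λ_1 = (1, 0, 2, 0)
p-restricted factor λ_2 = (2, 4, 6, 6)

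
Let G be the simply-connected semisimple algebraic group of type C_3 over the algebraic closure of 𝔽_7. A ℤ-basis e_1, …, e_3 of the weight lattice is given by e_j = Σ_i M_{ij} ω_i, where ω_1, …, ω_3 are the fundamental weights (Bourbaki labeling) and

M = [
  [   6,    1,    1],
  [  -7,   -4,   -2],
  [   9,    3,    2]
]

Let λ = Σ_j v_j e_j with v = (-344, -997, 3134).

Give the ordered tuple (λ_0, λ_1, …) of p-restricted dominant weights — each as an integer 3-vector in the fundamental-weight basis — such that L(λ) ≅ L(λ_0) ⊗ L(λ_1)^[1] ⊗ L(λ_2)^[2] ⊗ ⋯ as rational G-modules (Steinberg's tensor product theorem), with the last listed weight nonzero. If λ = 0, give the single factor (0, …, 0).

((3, 2, 6), (3, 4, 4), (1, 2, 3))

In the fundamental-weight basis, λ has coordinates c = M·v (v = (-344, -997, 3134)):
  c_1 = 6*-344 + 1*-997 + 1*3134 = 73
  c_2 = -7*-344 + -4*-997 + -2*3134 = 128
  c_3 = 9*-344 + 3*-997 + 2*3134 = 181
Expand coordinatewise in base 7:
  c_1 = 73 = 3·7^0 + 3·7^1 + 1·7^2
  c_2 = 128 = 2·7^0 + 4·7^1 + 2·7^2
  c_3 = 181 = 6·7^0 + 4·7^1 + 3·7^2
p-restricted factor λ_0 = (3, 2, 6)
p-restricted factor λ_1 = (3, 4, 4)
p-restricted factor λ_2 = (1, 2, 3)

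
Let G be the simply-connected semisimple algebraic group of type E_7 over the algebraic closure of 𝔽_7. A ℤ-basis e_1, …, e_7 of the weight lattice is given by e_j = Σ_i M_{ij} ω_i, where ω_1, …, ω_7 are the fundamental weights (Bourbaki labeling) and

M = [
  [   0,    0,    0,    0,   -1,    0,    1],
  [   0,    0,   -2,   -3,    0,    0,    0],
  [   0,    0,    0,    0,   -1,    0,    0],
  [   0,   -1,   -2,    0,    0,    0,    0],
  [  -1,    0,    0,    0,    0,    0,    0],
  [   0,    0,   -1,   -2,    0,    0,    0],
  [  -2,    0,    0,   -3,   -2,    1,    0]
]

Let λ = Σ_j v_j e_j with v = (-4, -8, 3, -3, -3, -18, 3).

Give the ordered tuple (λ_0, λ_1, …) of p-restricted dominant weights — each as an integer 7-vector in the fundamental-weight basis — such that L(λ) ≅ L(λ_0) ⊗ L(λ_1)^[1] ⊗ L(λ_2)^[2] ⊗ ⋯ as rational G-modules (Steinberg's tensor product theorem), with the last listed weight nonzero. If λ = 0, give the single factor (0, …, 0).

((6, 3, 3, 2, 4, 3, 5),)

ω-coordinates c = M·v, v = (-4, -8, 3, -3, -3, -18, 3):
  c_1 = (0)·(-4) + (0)·(-8) + (0)·(3) + (0)·(-3) + (-1)·(-3) + (0)·(-18) + (1)·(3) = 6
  c_2 = (0)·(-4) + (0)·(-8) + (-2)·(3) + (-3)·(-3) + (0)·(-3) + (0)·(-18) + (0)·(3) = 3
  c_3 = (0)·(-4) + (0)·(-8) + (0)·(3) + (0)·(-3) + (-1)·(-3) + (0)·(-18) + (0)·(3) = 3
  c_4 = (0)·(-4) + (-1)·(-8) + (-2)·(3) + (0)·(-3) + (0)·(-3) + (0)·(-18) + (0)·(3) = 2
  c_5 = (-1)·(-4) + (0)·(-8) + (0)·(3) + (0)·(-3) + (0)·(-3) + (0)·(-18) + (0)·(3) = 4
  c_6 = (0)·(-4) + (0)·(-8) + (-1)·(3) + (-2)·(-3) + (0)·(-3) + (0)·(-18) + (0)·(3) = 3
  c_7 = (-2)·(-4) + (0)·(-8) + (0)·(3) + (-3)·(-3) + (-2)·(-3) + (1)·(-18) + (0)·(3) = 5
p = 7; digits c_i = Σ_j d_{ij}·7^j, 0 ≤ d_{ij} < 7:
  c_1 = 6 = 6·7^0
  c_2 = 3 = 3·7^0
  c_3 = 3 = 3·7^0
  c_4 = 2 = 2·7^0
  c_5 = 4 = 4·7^0
  c_6 = 3 = 3·7^0
  c_7 = 5 = 5·7^0
p-restricted factor λ_0 = (6, 3, 3, 2, 4, 3, 5)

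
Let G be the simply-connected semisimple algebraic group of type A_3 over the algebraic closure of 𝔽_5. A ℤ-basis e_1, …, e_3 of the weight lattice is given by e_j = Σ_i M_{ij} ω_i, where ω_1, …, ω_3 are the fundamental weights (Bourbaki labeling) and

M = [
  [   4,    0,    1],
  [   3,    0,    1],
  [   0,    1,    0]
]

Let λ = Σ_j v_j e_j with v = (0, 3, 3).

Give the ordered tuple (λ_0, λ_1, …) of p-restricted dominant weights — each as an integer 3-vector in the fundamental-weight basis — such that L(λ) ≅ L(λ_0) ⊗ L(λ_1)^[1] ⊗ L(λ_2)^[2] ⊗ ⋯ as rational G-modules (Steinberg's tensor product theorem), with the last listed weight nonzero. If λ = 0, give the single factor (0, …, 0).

Change of basis e → ω: c = M·v where v = (0, 3, 3):
  c_1 = (4)·(0) + (0)·(3) + (1)·(3) = 3
  c_2 = (3)·(0) + (0)·(3) + (1)·(3) = 3
  c_3 = (0)·(0) + (1)·(3) + (0)·(3) = 3
Writing each c_i in base p = 5:
  c_1 = 3 = 3·5^0
  c_2 = 3 = 3·5^0
  c_3 = 3 = 3·5^0
Factor λ_0 = (3, 3, 3)

((3, 3, 3),)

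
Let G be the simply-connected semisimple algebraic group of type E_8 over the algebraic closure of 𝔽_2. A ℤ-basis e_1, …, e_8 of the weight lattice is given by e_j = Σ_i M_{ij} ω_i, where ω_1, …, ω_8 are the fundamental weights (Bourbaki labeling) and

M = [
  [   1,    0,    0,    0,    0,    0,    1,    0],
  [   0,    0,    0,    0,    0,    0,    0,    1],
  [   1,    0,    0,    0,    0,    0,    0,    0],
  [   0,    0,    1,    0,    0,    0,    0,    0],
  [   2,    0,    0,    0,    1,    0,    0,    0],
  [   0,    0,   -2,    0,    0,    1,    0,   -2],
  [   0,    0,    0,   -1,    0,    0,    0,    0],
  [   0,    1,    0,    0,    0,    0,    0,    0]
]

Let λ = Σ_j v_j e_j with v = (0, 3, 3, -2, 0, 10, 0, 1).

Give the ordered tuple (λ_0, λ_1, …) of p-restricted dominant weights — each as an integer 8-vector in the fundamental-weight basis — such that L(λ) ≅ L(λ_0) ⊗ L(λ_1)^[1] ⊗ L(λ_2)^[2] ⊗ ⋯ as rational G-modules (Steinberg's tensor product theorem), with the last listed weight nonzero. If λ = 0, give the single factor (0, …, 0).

((0, 1, 0, 1, 0, 0, 0, 1), (0, 0, 0, 1, 0, 1, 1, 1))

ω-coordinates c = M·v, v = (0, 3, 3, -2, 0, 10, 0, 1):
  c_1 = 1·0 + 0·3 + 0·3 + (0)·(-2) + 0·0 + 0·10 + 1·0 + 0·1 = 0
  c_2 = 0·0 + 0·3 + 0·3 + (0)·(-2) + 0·0 + 0·10 + 0·0 + 1·1 = 1
  c_3 = 1·0 + 0·3 + 0·3 + (0)·(-2) + 0·0 + 0·10 + 0·0 + 0·1 = 0
  c_4 = 0·0 + 0·3 + 1·3 + (0)·(-2) + 0·0 + 0·10 + 0·0 + 0·1 = 3
  c_5 = 2·0 + 0·3 + 0·3 + (0)·(-2) + 1·0 + 0·10 + 0·0 + 0·1 = 0
  c_6 = 0·0 + 0·3 + (-2)·(3) + (0)·(-2) + 0·0 + 1·10 + 0·0 + (-2)·(1) = 2
  c_7 = 0·0 + 0·3 + 0·3 + (-1)·(-2) + 0·0 + 0·10 + 0·0 + 0·1 = 2
  c_8 = 0·0 + 1·3 + 0·3 + (0)·(-2) + 0·0 + 0·10 + 0·0 + 0·1 = 3
Expand coordinatewise in base 2:
  c_1 = 0
  c_2 = 1 = 1·2^0
  c_3 = 0
  c_4 = 3 = 1·2^0 + 1·2^1
  c_5 = 0
  c_6 = 2 = 0·2^0 + 1·2^1
  c_7 = 2 = 0·2^0 + 1·2^1
  c_8 = 3 = 1·2^0 + 1·2^1
Factor λ_0 = (0, 1, 0, 1, 0, 0, 0, 1)
Factor λ_1 = (0, 0, 0, 1, 0, 1, 1, 1)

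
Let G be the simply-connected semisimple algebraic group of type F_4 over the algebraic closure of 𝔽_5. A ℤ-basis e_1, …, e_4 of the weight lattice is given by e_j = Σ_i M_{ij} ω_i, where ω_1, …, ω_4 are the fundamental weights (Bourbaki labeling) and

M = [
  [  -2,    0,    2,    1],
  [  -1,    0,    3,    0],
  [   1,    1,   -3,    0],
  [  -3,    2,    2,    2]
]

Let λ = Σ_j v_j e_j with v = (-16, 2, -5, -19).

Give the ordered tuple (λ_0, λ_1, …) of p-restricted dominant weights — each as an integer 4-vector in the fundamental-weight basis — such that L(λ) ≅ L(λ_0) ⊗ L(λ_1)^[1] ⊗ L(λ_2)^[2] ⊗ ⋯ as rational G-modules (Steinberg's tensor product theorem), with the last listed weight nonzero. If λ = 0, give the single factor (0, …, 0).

((3, 1, 1, 4),)

In the fundamental-weight basis, λ has coordinates c = M·v (v = (-16, 2, -5, -19)):
  c_1 = (-2)·(-16) + (0)·(2) + (2)·(-5) + (1)·(-19) = 3
  c_2 = (-1)·(-16) + (0)·(2) + (3)·(-5) + (0)·(-19) = 1
  c_3 = (1)·(-16) + (1)·(2) + (-3)·(-5) + (0)·(-19) = 1
  c_4 = (-3)·(-16) + (2)·(2) + (2)·(-5) + (2)·(-19) = 4
Expand coordinatewise in base 5:
  c_1 = 3 = 3·5^0
  c_2 = 1 = 1·5^0
  c_3 = 1 = 1·5^0
  c_4 = 4 = 4·5^0
Factor λ_0 = (3, 1, 1, 4)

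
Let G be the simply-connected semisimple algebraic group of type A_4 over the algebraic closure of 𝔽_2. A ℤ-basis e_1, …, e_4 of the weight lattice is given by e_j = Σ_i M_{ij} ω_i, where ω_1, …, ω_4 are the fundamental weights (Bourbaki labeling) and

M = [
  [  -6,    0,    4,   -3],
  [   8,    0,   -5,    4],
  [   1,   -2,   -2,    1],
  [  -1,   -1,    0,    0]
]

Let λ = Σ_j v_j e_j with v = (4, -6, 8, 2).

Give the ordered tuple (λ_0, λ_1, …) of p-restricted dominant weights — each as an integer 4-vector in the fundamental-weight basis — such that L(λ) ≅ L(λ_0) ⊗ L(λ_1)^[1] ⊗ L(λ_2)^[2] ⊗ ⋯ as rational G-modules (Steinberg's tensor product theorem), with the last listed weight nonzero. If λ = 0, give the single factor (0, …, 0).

((0, 0, 0, 0), (1, 0, 1, 1))

ω-coordinates c = M·v, v = (4, -6, 8, 2):
  c_1 = (-6)·(4) + (0)·(-6) + 4·8 + (-3)·(2) = 2
  c_2 = 8·4 + (0)·(-6) + (-5)·(8) + 4·2 = 0
  c_3 = 1·4 + (-2)·(-6) + (-2)·(8) + 1·2 = 2
  c_4 = (-1)·(4) + (-1)·(-6) + 0·8 + 0·2 = 2
Expand coordinatewise in base 2:
  c_1 = 2 = 0·2^0 + 1·2^1
  c_2 = 0
  c_3 = 2 = 0·2^0 + 1·2^1
  c_4 = 2 = 0·2^0 + 1·2^1
λ_0 = (0, 0, 0, 0)
λ_1 = (1, 0, 1, 1)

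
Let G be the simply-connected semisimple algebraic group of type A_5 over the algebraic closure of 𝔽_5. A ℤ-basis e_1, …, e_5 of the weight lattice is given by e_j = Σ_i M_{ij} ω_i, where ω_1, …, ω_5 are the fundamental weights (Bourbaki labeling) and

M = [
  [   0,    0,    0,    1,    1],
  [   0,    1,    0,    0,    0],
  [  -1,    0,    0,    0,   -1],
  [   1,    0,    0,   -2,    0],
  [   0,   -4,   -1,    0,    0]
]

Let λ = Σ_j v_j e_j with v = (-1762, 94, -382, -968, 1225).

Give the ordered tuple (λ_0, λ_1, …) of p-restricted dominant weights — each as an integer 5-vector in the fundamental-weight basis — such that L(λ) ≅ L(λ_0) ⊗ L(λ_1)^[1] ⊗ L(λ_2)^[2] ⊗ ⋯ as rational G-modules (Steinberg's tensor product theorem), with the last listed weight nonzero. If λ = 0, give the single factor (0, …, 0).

In the fundamental-weight basis, λ has coordinates c = M·v (v = (-1762, 94, -382, -968, 1225)):
  c_1 = (0)·(-1762) + (0)·(94) + (0)·(-382) + (1)·(-968) + (1)·(1225) = 257
  c_2 = (0)·(-1762) + (1)·(94) + (0)·(-382) + (0)·(-968) + (0)·(1225) = 94
  c_3 = (-1)·(-1762) + (0)·(94) + (0)·(-382) + (0)·(-968) + (-1)·(1225) = 537
  c_4 = (1)·(-1762) + (0)·(94) + (0)·(-382) + (-2)·(-968) + (0)·(1225) = 174
  c_5 = (0)·(-1762) + (-4)·(94) + (-1)·(-382) + (0)·(-968) + (0)·(1225) = 6
Expand coordinatewise in base 5:
  c_1 = 257 = 2·5^0 + 1·5^1 + 0·5^2 + 2·5^3
  c_2 = 94 = 4·5^0 + 3·5^1 + 3·5^2
  c_3 = 537 = 2·5^0 + 2·5^1 + 1·5^2 + 4·5^3
  c_4 = 174 = 4·5^0 + 4·5^1 + 1·5^2 + 1·5^3
  c_5 = 6 = 1·5^0 + 1·5^1
p-restricted factor λ_0 = (2, 4, 2, 4, 1)
p-restricted factor λ_1 = (1, 3, 2, 4, 1)
p-restricted factor λ_2 = (0, 3, 1, 1, 0)
p-restricted factor λ_3 = (2, 0, 4, 1, 0)

((2, 4, 2, 4, 1), (1, 3, 2, 4, 1), (0, 3, 1, 1, 0), (2, 0, 4, 1, 0))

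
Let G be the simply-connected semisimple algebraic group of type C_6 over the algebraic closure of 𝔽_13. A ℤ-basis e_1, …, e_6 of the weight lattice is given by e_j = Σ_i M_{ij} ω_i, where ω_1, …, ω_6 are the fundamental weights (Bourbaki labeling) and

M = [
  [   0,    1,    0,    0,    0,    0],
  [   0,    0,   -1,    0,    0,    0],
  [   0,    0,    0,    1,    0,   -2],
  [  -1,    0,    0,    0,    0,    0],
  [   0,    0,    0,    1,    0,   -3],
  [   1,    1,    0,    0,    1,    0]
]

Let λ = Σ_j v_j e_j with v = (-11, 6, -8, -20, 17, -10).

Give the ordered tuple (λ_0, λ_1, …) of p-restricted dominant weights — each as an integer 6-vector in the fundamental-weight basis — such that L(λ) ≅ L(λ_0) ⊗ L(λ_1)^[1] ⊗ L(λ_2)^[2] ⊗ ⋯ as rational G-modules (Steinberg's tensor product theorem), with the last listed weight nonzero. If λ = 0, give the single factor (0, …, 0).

ω-coordinates c = M·v, v = (-11, 6, -8, -20, 17, -10):
  c_1 = (0)·(-11) + 1·6 + (0)·(-8) + (0)·(-20) + 0·17 + (0)·(-10) = 6
  c_2 = (0)·(-11) + 0·6 + (-1)·(-8) + (0)·(-20) + 0·17 + (0)·(-10) = 8
  c_3 = (0)·(-11) + 0·6 + (0)·(-8) + (1)·(-20) + 0·17 + (-2)·(-10) = 0
  c_4 = (-1)·(-11) + 0·6 + (0)·(-8) + (0)·(-20) + 0·17 + (0)·(-10) = 11
  c_5 = (0)·(-11) + 0·6 + (0)·(-8) + (1)·(-20) + 0·17 + (-3)·(-10) = 10
  c_6 = (1)·(-11) + 1·6 + (0)·(-8) + (0)·(-20) + 1·17 + (0)·(-10) = 12
Writing each c_i in base p = 13:
  c_1 = 6 = 6·13^0
  c_2 = 8 = 8·13^0
  c_3 = 0
  c_4 = 11 = 11·13^0
  c_5 = 10 = 10·13^0
  c_6 = 12 = 12·13^0
p-restricted factor λ_0 = (6, 8, 0, 11, 10, 12)

((6, 8, 0, 11, 10, 12),)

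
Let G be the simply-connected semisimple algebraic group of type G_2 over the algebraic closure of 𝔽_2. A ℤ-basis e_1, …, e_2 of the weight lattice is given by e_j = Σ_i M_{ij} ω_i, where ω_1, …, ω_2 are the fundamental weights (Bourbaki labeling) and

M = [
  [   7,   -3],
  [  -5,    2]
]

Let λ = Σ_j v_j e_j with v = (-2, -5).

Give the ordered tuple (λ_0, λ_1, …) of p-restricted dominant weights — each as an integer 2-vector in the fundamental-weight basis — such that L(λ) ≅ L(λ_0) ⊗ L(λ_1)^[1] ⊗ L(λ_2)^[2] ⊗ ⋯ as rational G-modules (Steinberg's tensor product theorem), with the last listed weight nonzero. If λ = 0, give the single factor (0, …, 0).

((1, 0),)

Change of basis e → ω: c = M·v where v = (-2, -5):
  c_1 = 7*-2 + -3*-5 = 1
  c_2 = -5*-2 + 2*-5 = 0
Expand coordinatewise in base 2:
  c_1 = 1 = 1·2^0
  c_2 = 0
Factor λ_0 = (1, 0)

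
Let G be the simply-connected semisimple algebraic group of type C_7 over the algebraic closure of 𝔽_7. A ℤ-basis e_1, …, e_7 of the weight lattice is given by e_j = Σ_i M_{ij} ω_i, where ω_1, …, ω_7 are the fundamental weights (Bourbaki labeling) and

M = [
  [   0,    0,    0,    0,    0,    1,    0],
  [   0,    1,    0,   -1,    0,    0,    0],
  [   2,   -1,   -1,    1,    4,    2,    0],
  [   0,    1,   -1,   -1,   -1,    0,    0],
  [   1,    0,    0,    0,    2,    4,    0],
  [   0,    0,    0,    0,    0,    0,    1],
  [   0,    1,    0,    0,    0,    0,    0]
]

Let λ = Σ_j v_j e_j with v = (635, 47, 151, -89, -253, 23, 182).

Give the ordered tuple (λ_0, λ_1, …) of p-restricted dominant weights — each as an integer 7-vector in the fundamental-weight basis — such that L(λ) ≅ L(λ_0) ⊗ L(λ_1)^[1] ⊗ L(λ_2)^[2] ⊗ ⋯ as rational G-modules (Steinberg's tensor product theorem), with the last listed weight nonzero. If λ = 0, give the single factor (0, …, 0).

Compute c_i = Σ_j M_{ij} v_j with v = (635, 47, 151, -89, -253, 23, 182):
  c_1 = (0)·(635) + (0)·(47) + (0)·(151) + (0)·(-89) + (0)·(-253) + (1)·(23) + (0)·(182) = 23
  c_2 = (0)·(635) + (1)·(47) + (0)·(151) + (-1)·(-89) + (0)·(-253) + (0)·(23) + (0)·(182) = 136
  c_3 = (2)·(635) + (-1)·(47) + (-1)·(151) + (1)·(-89) + (4)·(-253) + (2)·(23) + (0)·(182) = 17
  c_4 = (0)·(635) + (1)·(47) + (-1)·(151) + (-1)·(-89) + (-1)·(-253) + (0)·(23) + (0)·(182) = 238
  c_5 = (1)·(635) + (0)·(47) + (0)·(151) + (0)·(-89) + (2)·(-253) + (4)·(23) + (0)·(182) = 221
  c_6 = (0)·(635) + (0)·(47) + (0)·(151) + (0)·(-89) + (0)·(-253) + (0)·(23) + (1)·(182) = 182
  c_7 = (0)·(635) + (1)·(47) + (0)·(151) + (0)·(-89) + (0)·(-253) + (0)·(23) + (0)·(182) = 47
Expand coordinatewise in base 7:
  c_1 = 23 = 2·7^0 + 3·7^1
  c_2 = 136 = 3·7^0 + 5·7^1 + 2·7^2
  c_3 = 17 = 3·7^0 + 2·7^1
  c_4 = 238 = 0·7^0 + 6·7^1 + 4·7^2
  c_5 = 221 = 4·7^0 + 3·7^1 + 4·7^2
  c_6 = 182 = 0·7^0 + 5·7^1 + 3·7^2
  c_7 = 47 = 5·7^0 + 6·7^1
λ_0 = (2, 3, 3, 0, 4, 0, 5)
λ_1 = (3, 5, 2, 6, 3, 5, 6)
λ_2 = (0, 2, 0, 4, 4, 3, 0)

((2, 3, 3, 0, 4, 0, 5), (3, 5, 2, 6, 3, 5, 6), (0, 2, 0, 4, 4, 3, 0))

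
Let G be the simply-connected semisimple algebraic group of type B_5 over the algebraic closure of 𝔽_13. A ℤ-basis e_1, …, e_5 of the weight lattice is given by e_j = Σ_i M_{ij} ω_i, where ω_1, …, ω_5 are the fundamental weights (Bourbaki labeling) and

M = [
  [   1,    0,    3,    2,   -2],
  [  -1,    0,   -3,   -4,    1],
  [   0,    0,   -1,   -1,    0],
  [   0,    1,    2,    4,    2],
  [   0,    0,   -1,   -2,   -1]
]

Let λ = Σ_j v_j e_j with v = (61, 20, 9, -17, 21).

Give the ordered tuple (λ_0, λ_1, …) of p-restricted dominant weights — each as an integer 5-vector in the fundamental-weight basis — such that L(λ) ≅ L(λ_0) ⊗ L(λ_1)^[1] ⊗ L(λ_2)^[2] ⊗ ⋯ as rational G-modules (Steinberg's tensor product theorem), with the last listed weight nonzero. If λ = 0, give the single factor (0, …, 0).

Change of basis e → ω: c = M·v where v = (61, 20, 9, -17, 21):
  c_1 = 1·61 + 0·20 + 3·9 + (2)·(-17) + (-2)·(21) = 12
  c_2 = (-1)·(61) + 0·20 + (-3)·(9) + (-4)·(-17) + 1·21 = 1
  c_3 = 0·61 + 0·20 + (-1)·(9) + (-1)·(-17) + 0·21 = 8
  c_4 = 0·61 + 1·20 + 2·9 + (4)·(-17) + 2·21 = 12
  c_5 = 0·61 + 0·20 + (-1)·(9) + (-2)·(-17) + (-1)·(21) = 4
Base-13 expansion of each c_i:
  c_1 = 12 = 12·13^0
  c_2 = 1 = 1·13^0
  c_3 = 8 = 8·13^0
  c_4 = 12 = 12·13^0
  c_5 = 4 = 4·13^0
p-restricted factor λ_0 = (12, 1, 8, 12, 4)

((12, 1, 8, 12, 4),)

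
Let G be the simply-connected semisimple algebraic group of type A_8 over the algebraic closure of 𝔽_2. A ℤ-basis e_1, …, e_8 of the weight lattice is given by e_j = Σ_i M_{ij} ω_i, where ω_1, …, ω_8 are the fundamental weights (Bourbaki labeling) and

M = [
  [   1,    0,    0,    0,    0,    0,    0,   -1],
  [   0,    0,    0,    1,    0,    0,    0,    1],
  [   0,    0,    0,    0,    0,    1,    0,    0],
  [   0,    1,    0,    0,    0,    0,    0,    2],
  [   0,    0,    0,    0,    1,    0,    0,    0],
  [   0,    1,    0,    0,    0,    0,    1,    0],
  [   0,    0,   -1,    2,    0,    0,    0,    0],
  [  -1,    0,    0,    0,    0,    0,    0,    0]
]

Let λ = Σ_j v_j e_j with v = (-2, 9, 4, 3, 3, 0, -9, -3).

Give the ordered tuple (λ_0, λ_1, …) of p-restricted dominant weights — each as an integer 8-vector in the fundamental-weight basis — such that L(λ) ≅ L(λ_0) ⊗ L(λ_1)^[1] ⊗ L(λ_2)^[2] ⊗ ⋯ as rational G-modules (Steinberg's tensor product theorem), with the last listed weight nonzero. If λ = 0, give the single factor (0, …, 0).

((1, 0, 0, 1, 1, 0, 0, 0), (0, 0, 0, 1, 1, 0, 1, 1))

In the fundamental-weight basis, λ has coordinates c = M·v (v = (-2, 9, 4, 3, 3, 0, -9, -3)):
  c_1 = 1*-2 + 0*9 + 0*4 + 0*3 + 0*3 + 0*0 + 0*-9 + -1*-3 = 1
  c_2 = 0*-2 + 0*9 + 0*4 + 1*3 + 0*3 + 0*0 + 0*-9 + 1*-3 = 0
  c_3 = 0*-2 + 0*9 + 0*4 + 0*3 + 0*3 + 1*0 + 0*-9 + 0*-3 = 0
  c_4 = 0*-2 + 1*9 + 0*4 + 0*3 + 0*3 + 0*0 + 0*-9 + 2*-3 = 3
  c_5 = 0*-2 + 0*9 + 0*4 + 0*3 + 1*3 + 0*0 + 0*-9 + 0*-3 = 3
  c_6 = 0*-2 + 1*9 + 0*4 + 0*3 + 0*3 + 0*0 + 1*-9 + 0*-3 = 0
  c_7 = 0*-2 + 0*9 + -1*4 + 2*3 + 0*3 + 0*0 + 0*-9 + 0*-3 = 2
  c_8 = -1*-2 + 0*9 + 0*4 + 0*3 + 0*3 + 0*0 + 0*-9 + 0*-3 = 2
Writing each c_i in base p = 2:
  c_1 = 1 = 1·2^0
  c_2 = 0
  c_3 = 0
  c_4 = 3 = 1·2^0 + 1·2^1
  c_5 = 3 = 1·2^0 + 1·2^1
  c_6 = 0
  c_7 = 2 = 0·2^0 + 1·2^1
  c_8 = 2 = 0·2^0 + 1·2^1
p-restricted factor λ_0 = (1, 0, 0, 1, 1, 0, 0, 0)
p-restricted factor λ_1 = (0, 0, 0, 1, 1, 0, 1, 1)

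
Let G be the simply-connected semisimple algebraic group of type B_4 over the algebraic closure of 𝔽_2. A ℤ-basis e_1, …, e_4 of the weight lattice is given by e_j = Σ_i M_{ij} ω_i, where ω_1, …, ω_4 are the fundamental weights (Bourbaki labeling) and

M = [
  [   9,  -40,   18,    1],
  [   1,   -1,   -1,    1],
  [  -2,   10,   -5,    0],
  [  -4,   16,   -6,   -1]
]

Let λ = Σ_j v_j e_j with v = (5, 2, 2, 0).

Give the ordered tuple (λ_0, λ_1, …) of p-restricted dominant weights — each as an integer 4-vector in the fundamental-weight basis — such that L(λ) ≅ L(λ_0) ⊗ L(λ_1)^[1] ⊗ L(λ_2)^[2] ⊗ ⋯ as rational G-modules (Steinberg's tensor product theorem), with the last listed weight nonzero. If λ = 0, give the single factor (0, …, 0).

((1, 1, 0, 0),)

In the fundamental-weight basis, λ has coordinates c = M·v (v = (5, 2, 2, 0)):
  c_1 = 9*5 + -40*2 + 18*2 + 1*0 = 1
  c_2 = 1*5 + -1*2 + -1*2 + 1*0 = 1
  c_3 = -2*5 + 10*2 + -5*2 + 0*0 = 0
  c_4 = -4*5 + 16*2 + -6*2 + -1*0 = 0
p = 2; digits c_i = Σ_j d_{ij}·2^j, 0 ≤ d_{ij} < 2:
  c_1 = 1 = 1·2^0
  c_2 = 1 = 1·2^0
  c_3 = 0
  c_4 = 0
λ_0 = (1, 1, 0, 0)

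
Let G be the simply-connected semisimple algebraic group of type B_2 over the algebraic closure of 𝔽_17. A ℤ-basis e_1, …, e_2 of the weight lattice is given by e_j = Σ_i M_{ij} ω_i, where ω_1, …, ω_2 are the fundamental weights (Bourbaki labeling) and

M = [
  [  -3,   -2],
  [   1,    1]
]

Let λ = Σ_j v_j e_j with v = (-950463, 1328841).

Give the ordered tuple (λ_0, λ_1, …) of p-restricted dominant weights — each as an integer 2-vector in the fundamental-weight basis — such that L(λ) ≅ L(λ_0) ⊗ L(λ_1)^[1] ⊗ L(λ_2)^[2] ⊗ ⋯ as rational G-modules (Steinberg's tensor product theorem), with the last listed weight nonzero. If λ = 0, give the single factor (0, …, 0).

Compute c_i = Σ_j M_{ij} v_j with v = (-950463, 1328841):
  c_1 = (-3)·(-950463) + (-2)·(1328841) = 193707
  c_2 = (1)·(-950463) + 1·1328841 = 378378
Expand coordinatewise in base 17:
  c_1 = 193707 = 9·17^0 + 4·17^1 + 7·17^2 + 5·17^3 + 2·17^4
  c_2 = 378378 = 9·17^0 + 4·17^1 + 0·17^2 + 9·17^3 + 4·17^4
λ_0 = (9, 9)
λ_1 = (4, 4)
λ_2 = (7, 0)
λ_3 = (5, 9)
λ_4 = (2, 4)

((9, 9), (4, 4), (7, 0), (5, 9), (2, 4))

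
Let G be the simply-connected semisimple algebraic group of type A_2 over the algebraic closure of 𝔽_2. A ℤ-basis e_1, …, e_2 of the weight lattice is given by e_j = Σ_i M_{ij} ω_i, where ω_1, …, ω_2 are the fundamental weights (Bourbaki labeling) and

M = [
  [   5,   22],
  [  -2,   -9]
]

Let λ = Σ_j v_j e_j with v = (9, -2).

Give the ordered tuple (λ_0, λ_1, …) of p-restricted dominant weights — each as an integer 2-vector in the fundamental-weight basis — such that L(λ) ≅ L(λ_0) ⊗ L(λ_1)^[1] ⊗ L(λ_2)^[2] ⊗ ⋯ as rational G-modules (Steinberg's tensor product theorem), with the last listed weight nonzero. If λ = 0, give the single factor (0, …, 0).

Converting to the ω-basis (c_i = row i of M dotted with v = (9, -2)):
  c_1 = 5*9 + 22*-2 = 1
  c_2 = -2*9 + -9*-2 = 0
Base-2 expansion of each c_i:
  c_1 = 1 = 1·2^0
  c_2 = 0
p-restricted factor λ_0 = (1, 0)

((1, 0),)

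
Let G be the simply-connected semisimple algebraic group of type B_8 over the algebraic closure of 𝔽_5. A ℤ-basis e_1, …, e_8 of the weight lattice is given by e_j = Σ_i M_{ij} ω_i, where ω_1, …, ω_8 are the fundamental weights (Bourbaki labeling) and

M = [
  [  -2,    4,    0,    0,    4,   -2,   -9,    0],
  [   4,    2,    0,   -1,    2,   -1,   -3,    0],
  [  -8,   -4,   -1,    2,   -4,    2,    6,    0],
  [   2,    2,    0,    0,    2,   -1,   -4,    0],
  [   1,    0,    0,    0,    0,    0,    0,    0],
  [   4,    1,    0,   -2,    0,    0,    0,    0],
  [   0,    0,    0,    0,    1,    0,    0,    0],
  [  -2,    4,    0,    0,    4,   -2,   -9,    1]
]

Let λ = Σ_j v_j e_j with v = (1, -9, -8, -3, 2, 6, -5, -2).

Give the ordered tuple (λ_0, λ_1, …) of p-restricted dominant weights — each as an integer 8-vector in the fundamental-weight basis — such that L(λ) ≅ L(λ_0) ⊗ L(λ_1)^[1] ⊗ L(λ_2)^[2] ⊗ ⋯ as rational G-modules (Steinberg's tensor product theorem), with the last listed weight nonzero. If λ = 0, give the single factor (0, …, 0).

((3, 2, 4, 2, 1, 1, 2, 1),)

Compute c_i = Σ_j M_{ij} v_j with v = (1, -9, -8, -3, 2, 6, -5, -2):
  c_1 = (-2)·(1) + (4)·(-9) + (0)·(-8) + (0)·(-3) + 4·2 + (-2)·(6) + (-9)·(-5) + (0)·(-2) = 3
  c_2 = 4·1 + (2)·(-9) + (0)·(-8) + (-1)·(-3) + 2·2 + (-1)·(6) + (-3)·(-5) + (0)·(-2) = 2
  c_3 = (-8)·(1) + (-4)·(-9) + (-1)·(-8) + (2)·(-3) + (-4)·(2) + 2·6 + (6)·(-5) + (0)·(-2) = 4
  c_4 = 2·1 + (2)·(-9) + (0)·(-8) + (0)·(-3) + 2·2 + (-1)·(6) + (-4)·(-5) + (0)·(-2) = 2
  c_5 = 1·1 + (0)·(-9) + (0)·(-8) + (0)·(-3) + 0·2 + 0·6 + (0)·(-5) + (0)·(-2) = 1
  c_6 = 4·1 + (1)·(-9) + (0)·(-8) + (-2)·(-3) + 0·2 + 0·6 + (0)·(-5) + (0)·(-2) = 1
  c_7 = 0·1 + (0)·(-9) + (0)·(-8) + (0)·(-3) + 1·2 + 0·6 + (0)·(-5) + (0)·(-2) = 2
  c_8 = (-2)·(1) + (4)·(-9) + (0)·(-8) + (0)·(-3) + 4·2 + (-2)·(6) + (-9)·(-5) + (1)·(-2) = 1
Base-5 expansion of each c_i:
  c_1 = 3 = 3·5^0
  c_2 = 2 = 2·5^0
  c_3 = 4 = 4·5^0
  c_4 = 2 = 2·5^0
  c_5 = 1 = 1·5^0
  c_6 = 1 = 1·5^0
  c_7 = 2 = 2·5^0
  c_8 = 1 = 1·5^0
Factor λ_0 = (3, 2, 4, 2, 1, 1, 2, 1)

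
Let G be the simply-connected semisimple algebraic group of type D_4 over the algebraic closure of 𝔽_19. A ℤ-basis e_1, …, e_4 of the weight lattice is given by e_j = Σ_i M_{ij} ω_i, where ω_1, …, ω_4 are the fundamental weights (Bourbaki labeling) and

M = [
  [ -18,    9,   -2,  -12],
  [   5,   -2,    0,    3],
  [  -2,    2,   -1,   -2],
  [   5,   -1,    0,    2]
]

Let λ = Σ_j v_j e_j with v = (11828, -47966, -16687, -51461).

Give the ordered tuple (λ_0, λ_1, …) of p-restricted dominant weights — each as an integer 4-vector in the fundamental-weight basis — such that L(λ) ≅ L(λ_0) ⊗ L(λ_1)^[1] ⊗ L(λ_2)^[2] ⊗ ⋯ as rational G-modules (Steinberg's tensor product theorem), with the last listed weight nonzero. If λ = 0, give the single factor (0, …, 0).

Compute c_i = Σ_j M_{ij} v_j with v = (11828, -47966, -16687, -51461):
  c_1 = (-18)·(11828) + (9)·(-47966) + (-2)·(-16687) + (-12)·(-51461) = 6308
  c_2 = 5·11828 + (-2)·(-47966) + (0)·(-16687) + (3)·(-51461) = 689
  c_3 = (-2)·(11828) + (2)·(-47966) + (-1)·(-16687) + (-2)·(-51461) = 21
  c_4 = 5·11828 + (-1)·(-47966) + (0)·(-16687) + (2)·(-51461) = 4184
Base-19 expansion of each c_i:
  c_1 = 6308 = 0·19^0 + 9·19^1 + 17·19^2
  c_2 = 689 = 5·19^0 + 17·19^1 + 1·19^2
  c_3 = 21 = 2·19^0 + 1·19^1
  c_4 = 4184 = 4·19^0 + 11·19^1 + 11·19^2
p-restricted factor λ_0 = (0, 5, 2, 4)
p-restricted factor λ_1 = (9, 17, 1, 11)
p-restricted factor λ_2 = (17, 1, 0, 11)

((0, 5, 2, 4), (9, 17, 1, 11), (17, 1, 0, 11))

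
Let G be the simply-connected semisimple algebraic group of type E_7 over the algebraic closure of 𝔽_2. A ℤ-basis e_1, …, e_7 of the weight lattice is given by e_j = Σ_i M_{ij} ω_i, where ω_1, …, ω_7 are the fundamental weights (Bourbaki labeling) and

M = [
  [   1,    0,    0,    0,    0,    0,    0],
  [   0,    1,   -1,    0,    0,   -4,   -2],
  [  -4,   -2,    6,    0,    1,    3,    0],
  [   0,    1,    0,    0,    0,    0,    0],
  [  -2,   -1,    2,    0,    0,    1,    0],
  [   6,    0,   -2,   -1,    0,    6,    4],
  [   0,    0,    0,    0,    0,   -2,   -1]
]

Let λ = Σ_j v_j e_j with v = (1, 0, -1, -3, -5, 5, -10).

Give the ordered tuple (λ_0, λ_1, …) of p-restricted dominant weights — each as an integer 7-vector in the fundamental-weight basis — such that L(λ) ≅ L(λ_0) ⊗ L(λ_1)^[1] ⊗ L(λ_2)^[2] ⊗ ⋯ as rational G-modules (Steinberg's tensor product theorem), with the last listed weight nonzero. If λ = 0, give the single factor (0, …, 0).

((1, 1, 0, 0, 1, 1, 0),)

In the fundamental-weight basis, λ has coordinates c = M·v (v = (1, 0, -1, -3, -5, 5, -10)):
  c_1 = 1·1 + 0·0 + (0)·(-1) + (0)·(-3) + (0)·(-5) + 0·5 + (0)·(-10) = 1
  c_2 = 0·1 + 1·0 + (-1)·(-1) + (0)·(-3) + (0)·(-5) + (-4)·(5) + (-2)·(-10) = 1
  c_3 = (-4)·(1) + (-2)·(0) + (6)·(-1) + (0)·(-3) + (1)·(-5) + 3·5 + (0)·(-10) = 0
  c_4 = 0·1 + 1·0 + (0)·(-1) + (0)·(-3) + (0)·(-5) + 0·5 + (0)·(-10) = 0
  c_5 = (-2)·(1) + (-1)·(0) + (2)·(-1) + (0)·(-3) + (0)·(-5) + 1·5 + (0)·(-10) = 1
  c_6 = 6·1 + 0·0 + (-2)·(-1) + (-1)·(-3) + (0)·(-5) + 6·5 + (4)·(-10) = 1
  c_7 = 0·1 + 0·0 + (0)·(-1) + (0)·(-3) + (0)·(-5) + (-2)·(5) + (-1)·(-10) = 0
Base-2 expansion of each c_i:
  c_1 = 1 = 1·2^0
  c_2 = 1 = 1·2^0
  c_3 = 0
  c_4 = 0
  c_5 = 1 = 1·2^0
  c_6 = 1 = 1·2^0
  c_7 = 0
Factor λ_0 = (1, 1, 0, 0, 1, 1, 0)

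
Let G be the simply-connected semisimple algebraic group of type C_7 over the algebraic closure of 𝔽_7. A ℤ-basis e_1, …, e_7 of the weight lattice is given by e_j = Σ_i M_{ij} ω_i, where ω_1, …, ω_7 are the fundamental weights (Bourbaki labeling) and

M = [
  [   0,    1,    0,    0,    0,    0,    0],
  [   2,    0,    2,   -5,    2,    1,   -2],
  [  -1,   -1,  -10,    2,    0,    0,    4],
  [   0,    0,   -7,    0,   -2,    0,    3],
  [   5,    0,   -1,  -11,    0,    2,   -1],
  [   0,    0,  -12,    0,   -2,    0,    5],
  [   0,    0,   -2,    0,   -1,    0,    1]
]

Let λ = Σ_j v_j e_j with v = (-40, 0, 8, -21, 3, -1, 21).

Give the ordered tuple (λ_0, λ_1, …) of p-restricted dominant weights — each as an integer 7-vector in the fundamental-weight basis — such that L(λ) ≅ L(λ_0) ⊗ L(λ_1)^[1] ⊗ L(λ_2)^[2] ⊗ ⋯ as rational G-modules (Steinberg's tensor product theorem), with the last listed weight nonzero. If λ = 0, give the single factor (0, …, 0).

ω-coordinates c = M·v, v = (-40, 0, 8, -21, 3, -1, 21):
  c_1 = (0)·(-40) + 1·0 + 0·8 + (0)·(-21) + 0·3 + (0)·(-1) + 0·21 = 0
  c_2 = (2)·(-40) + 0·0 + 2·8 + (-5)·(-21) + 2·3 + (1)·(-1) + (-2)·(21) = 4
  c_3 = (-1)·(-40) + (-1)·(0) + (-10)·(8) + (2)·(-21) + 0·3 + (0)·(-1) + 4·21 = 2
  c_4 = (0)·(-40) + 0·0 + (-7)·(8) + (0)·(-21) + (-2)·(3) + (0)·(-1) + 3·21 = 1
  c_5 = (5)·(-40) + 0·0 + (-1)·(8) + (-11)·(-21) + 0·3 + (2)·(-1) + (-1)·(21) = 0
  c_6 = (0)·(-40) + 0·0 + (-12)·(8) + (0)·(-21) + (-2)·(3) + (0)·(-1) + 5·21 = 3
  c_7 = (0)·(-40) + 0·0 + (-2)·(8) + (0)·(-21) + (-1)·(3) + (0)·(-1) + 1·21 = 2
Expand coordinatewise in base 7:
  c_1 = 0
  c_2 = 4 = 4·7^0
  c_3 = 2 = 2·7^0
  c_4 = 1 = 1·7^0
  c_5 = 0
  c_6 = 3 = 3·7^0
  c_7 = 2 = 2·7^0
λ_0 = (0, 4, 2, 1, 0, 3, 2)

((0, 4, 2, 1, 0, 3, 2),)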